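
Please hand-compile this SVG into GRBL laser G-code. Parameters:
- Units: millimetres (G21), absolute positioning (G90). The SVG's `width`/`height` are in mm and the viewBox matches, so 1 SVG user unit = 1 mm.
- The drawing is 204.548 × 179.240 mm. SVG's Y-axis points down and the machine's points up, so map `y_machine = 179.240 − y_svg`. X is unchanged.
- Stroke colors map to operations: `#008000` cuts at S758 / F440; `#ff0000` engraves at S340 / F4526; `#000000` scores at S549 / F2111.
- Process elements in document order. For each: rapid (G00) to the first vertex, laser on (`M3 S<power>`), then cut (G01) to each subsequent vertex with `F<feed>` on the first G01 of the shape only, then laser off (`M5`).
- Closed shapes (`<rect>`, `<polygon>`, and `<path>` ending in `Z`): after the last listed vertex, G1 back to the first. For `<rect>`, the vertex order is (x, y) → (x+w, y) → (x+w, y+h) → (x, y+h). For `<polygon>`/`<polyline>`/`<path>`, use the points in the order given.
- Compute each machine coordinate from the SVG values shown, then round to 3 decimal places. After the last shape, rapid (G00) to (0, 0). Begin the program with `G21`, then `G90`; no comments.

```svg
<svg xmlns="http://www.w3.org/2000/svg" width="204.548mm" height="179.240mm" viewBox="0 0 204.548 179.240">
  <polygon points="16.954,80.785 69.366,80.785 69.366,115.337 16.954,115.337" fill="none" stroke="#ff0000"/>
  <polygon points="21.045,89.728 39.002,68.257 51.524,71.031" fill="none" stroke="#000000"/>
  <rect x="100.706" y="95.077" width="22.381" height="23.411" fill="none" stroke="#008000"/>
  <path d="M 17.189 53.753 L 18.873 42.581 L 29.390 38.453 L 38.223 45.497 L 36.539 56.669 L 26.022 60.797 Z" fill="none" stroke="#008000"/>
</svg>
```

viewBox `0 0 204.548 179.240` with mm width/height → 1 unit = 1 mm. Flip: y_m = 179.240 − y_svg.

**Shape 1** — `<polygon>` rectangle, stroke `#ff0000` → engrave (S340, F4526). Machine vertices: (16.954,98.455) → (69.366,98.455) → (69.366,63.903) → (16.954,63.903) → (16.954,98.455). Closed: final G1 returns to the first vertex.

**Shape 2** — `<polygon>` closed polygon, stroke `#000000` → score (S549, F2111). Machine vertices: (21.045,89.512) → (39.002,110.983) → (51.524,108.209) → (21.045,89.512). Closed: final G1 returns to the first vertex.

**Shape 3** — `<rect>` rectangle, stroke `#008000` → cut (S758, F440). Machine vertices: (100.706,84.163) → (123.087,84.163) → (123.087,60.752) → (100.706,60.752) → (100.706,84.163). Closed: final G1 returns to the first vertex.

**Shape 4** — `<path>` regular polygon, stroke `#008000` → cut (S758, F440). Machine vertices: (17.189,125.487) → (18.873,136.659) → (29.390,140.787) → (38.223,133.743) → (36.539,122.571) → (26.022,118.443) → (17.189,125.487). Closed: final G1 returns to the first vertex.

G21
G90
G00 X16.954 Y98.455
M3 S340
G01 X69.366 Y98.455 F4526
G01 X69.366 Y63.903
G01 X16.954 Y63.903
G01 X16.954 Y98.455
M5
G00 X21.045 Y89.512
M3 S549
G01 X39.002 Y110.983 F2111
G01 X51.524 Y108.209
G01 X21.045 Y89.512
M5
G00 X100.706 Y84.163
M3 S758
G01 X123.087 Y84.163 F440
G01 X123.087 Y60.752
G01 X100.706 Y60.752
G01 X100.706 Y84.163
M5
G00 X17.189 Y125.487
M3 S758
G01 X18.873 Y136.659 F440
G01 X29.390 Y140.787
G01 X38.223 Y133.743
G01 X36.539 Y122.571
G01 X26.022 Y118.443
G01 X17.189 Y125.487
M5
G00 X0.000 Y0.000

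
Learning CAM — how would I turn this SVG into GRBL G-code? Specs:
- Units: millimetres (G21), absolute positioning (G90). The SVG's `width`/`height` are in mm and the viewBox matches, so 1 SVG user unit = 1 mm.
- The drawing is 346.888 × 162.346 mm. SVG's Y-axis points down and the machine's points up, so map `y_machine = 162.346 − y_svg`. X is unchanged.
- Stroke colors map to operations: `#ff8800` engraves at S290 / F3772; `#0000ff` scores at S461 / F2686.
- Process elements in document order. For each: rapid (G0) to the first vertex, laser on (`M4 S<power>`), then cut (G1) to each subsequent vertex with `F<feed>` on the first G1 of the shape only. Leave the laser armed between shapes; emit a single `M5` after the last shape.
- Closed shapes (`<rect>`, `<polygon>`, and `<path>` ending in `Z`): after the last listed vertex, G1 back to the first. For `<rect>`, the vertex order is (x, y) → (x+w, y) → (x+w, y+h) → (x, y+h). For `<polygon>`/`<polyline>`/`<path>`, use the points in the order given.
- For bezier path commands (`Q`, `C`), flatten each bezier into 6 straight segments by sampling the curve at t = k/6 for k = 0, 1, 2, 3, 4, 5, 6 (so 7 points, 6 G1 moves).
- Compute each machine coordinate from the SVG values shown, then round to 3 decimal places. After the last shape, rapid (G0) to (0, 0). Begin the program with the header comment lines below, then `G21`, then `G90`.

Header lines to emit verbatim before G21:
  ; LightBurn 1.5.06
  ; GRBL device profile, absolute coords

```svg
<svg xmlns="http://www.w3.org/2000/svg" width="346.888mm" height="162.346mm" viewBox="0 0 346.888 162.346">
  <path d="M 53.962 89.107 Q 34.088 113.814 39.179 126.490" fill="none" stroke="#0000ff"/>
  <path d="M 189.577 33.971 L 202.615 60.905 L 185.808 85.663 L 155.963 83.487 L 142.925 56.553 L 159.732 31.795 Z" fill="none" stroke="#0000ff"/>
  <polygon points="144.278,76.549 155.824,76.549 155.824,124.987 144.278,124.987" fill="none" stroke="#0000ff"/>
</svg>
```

; LightBurn 1.5.06
; GRBL device profile, absolute coords
G21
G90
G0 X53.962 Y73.239
M4 S461
G1 X48.031 Y65.338 F2686
G1 X43.487 Y58.104
G1 X40.329 Y51.540
G1 X38.559 Y45.643
G1 X38.175 Y40.416
G1 X39.179 Y35.856
G0 X189.577 Y128.375
M4 S461
G1 X202.615 Y101.441 F2686
G1 X185.808 Y76.683
G1 X155.963 Y78.859
G1 X142.925 Y105.793
G1 X159.732 Y130.551
G1 X189.577 Y128.375
G0 X144.278 Y85.797
M4 S461
G1 X155.824 Y85.797 F2686
G1 X155.824 Y37.359
G1 X144.278 Y37.359
G1 X144.278 Y85.797
M5
G0 X0.000 Y0.000

Since the viewBox matches the mm dimensions, user units are millimetres directly. The only transform is the Y-flip y_m = 162.346 − y_svg.

Shape 1 is a quadratic bezier drawn with `<path>`. Its stroke #0000ff means score at S461, F2686. After flipping Y the toolpath is (53.962,73.239) → (48.031,65.338) → (43.487,58.104) → (40.329,51.540) → (38.559,45.643) → (38.175,40.416) → (39.179,35.856).

Shape 2 is a regular polygon drawn with `<path>`. Its stroke #0000ff means score at S461, F2686. After flipping Y the toolpath is (189.577,128.375) → (202.615,101.441) → (185.808,76.683) → (155.963,78.859) → (142.925,105.793) → (159.732,130.551) → (189.577,128.375), returning to the start.

Shape 3 is a rectangle drawn with `<polygon>`. Its stroke #0000ff means score at S461, F2686. After flipping Y the toolpath is (144.278,85.797) → (155.824,85.797) → (155.824,37.359) → (144.278,37.359) → (144.278,85.797), returning to the start.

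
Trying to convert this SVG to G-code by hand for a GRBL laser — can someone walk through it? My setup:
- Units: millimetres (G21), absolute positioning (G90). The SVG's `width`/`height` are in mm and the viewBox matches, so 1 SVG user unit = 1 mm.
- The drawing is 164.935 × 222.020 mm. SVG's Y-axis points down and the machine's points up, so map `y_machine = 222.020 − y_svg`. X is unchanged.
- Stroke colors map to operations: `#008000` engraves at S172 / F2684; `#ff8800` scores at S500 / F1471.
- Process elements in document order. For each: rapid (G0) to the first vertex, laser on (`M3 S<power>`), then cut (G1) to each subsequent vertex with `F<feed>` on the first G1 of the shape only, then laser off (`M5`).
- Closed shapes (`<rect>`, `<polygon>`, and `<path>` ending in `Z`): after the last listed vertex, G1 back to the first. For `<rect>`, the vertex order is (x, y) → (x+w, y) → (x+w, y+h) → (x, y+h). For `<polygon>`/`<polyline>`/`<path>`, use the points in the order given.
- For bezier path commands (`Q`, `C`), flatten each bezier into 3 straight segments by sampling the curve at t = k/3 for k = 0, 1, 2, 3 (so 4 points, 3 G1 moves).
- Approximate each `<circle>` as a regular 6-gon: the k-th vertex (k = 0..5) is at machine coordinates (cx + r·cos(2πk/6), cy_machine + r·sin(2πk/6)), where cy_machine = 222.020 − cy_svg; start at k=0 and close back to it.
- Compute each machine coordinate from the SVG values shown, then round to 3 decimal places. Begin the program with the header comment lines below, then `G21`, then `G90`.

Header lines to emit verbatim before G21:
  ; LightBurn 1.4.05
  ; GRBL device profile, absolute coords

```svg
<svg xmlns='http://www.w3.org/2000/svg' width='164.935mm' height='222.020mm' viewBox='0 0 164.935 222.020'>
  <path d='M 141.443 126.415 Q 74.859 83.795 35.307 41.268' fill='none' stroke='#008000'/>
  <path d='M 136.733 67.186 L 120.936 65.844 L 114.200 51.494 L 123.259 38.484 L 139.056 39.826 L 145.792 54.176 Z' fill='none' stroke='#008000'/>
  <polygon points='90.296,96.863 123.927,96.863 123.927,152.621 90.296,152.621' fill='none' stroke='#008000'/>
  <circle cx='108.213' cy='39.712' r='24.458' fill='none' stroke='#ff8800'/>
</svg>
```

1 u = 1 mm; y_m = 222.020 − y.

[1] `<path>` quadratic bezier, #008000→engrave S172 F2684: (141.443,95.605) → (100.057,124.008) → (64.679,152.390) → (35.307,180.752)

[2] `<path>` regular polygon, #008000→engrave S172 F2684: (136.733,154.834) → (120.936,156.176) → (114.200,170.526) → (123.259,183.536) → (139.056,182.194) → (145.792,167.844) → (136.733,154.834) (closed)

[3] `<polygon>` rectangle, #008000→engrave S172 F2684: (90.296,125.157) → (123.927,125.157) → (123.927,69.399) → (90.296,69.399) → (90.296,125.157) (closed)

[4] `<circle>` circle, #ff8800→score S500 F1471: (132.671,182.308) → (120.442,203.489) → (95.984,203.489) → (83.755,182.308) → (95.984,161.127) → (120.442,161.127) → (132.671,182.308) (closed)

; LightBurn 1.4.05
; GRBL device profile, absolute coords
G21
G90
G0 X141.443 Y95.605
M3 S172
G1 X100.057 Y124.008 F2684
G1 X64.679 Y152.390
G1 X35.307 Y180.752
M5
G0 X136.733 Y154.834
M3 S172
G1 X120.936 Y156.176 F2684
G1 X114.200 Y170.526
G1 X123.259 Y183.536
G1 X139.056 Y182.194
G1 X145.792 Y167.844
G1 X136.733 Y154.834
M5
G0 X90.296 Y125.157
M3 S172
G1 X123.927 Y125.157 F2684
G1 X123.927 Y69.399
G1 X90.296 Y69.399
G1 X90.296 Y125.157
M5
G0 X132.671 Y182.308
M3 S500
G1 X120.442 Y203.489 F1471
G1 X95.984 Y203.489
G1 X83.755 Y182.308
G1 X95.984 Y161.127
G1 X120.442 Y161.127
G1 X132.671 Y182.308
M5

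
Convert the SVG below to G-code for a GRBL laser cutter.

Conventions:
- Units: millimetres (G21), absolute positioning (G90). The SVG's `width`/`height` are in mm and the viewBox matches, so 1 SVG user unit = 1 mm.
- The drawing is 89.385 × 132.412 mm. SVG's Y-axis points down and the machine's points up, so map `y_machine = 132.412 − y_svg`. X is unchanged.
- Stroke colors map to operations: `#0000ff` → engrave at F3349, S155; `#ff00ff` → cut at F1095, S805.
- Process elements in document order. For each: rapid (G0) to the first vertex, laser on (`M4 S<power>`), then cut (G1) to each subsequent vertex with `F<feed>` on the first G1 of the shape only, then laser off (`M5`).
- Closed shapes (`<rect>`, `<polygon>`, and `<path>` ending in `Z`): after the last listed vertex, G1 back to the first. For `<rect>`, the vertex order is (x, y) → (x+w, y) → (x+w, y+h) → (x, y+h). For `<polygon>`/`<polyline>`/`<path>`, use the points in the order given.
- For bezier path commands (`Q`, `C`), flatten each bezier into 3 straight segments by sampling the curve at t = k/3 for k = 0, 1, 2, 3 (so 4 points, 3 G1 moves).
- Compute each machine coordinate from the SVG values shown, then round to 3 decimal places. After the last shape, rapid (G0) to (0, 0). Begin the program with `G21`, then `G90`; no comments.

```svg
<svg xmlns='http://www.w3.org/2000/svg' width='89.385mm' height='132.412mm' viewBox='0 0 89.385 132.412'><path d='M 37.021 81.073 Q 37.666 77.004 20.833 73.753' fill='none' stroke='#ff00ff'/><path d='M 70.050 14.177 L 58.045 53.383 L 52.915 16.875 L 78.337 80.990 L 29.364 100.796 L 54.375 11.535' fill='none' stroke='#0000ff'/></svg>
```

Since the viewBox matches the mm dimensions, user units are millimetres directly. The only transform is the Y-flip y_m = 132.412 − y_svg.

Shape 1 is a quadratic bezier drawn with `<path>`. Its stroke #ff00ff means cut at S805, F1095. After flipping Y the toolpath is (37.021,51.339) → (35.509,53.961) → (30.113,56.401) → (20.833,58.659).

Shape 2 is a open polyline drawn with `<path>`. Its stroke #0000ff means engrave at S155, F3349. After flipping Y the toolpath is (70.050,118.235) → (58.045,79.029) → (52.915,115.537) → (78.337,51.422) → (29.364,31.616) → (54.375,120.877).

G21
G90
G0 X37.021 Y51.339
M4 S805
G1 X35.509 Y53.961 F1095
G1 X30.113 Y56.401
G1 X20.833 Y58.659
M5
G0 X70.050 Y118.235
M4 S155
G1 X58.045 Y79.029 F3349
G1 X52.915 Y115.537
G1 X78.337 Y51.422
G1 X29.364 Y31.616
G1 X54.375 Y120.877
M5
G0 X0.000 Y0.000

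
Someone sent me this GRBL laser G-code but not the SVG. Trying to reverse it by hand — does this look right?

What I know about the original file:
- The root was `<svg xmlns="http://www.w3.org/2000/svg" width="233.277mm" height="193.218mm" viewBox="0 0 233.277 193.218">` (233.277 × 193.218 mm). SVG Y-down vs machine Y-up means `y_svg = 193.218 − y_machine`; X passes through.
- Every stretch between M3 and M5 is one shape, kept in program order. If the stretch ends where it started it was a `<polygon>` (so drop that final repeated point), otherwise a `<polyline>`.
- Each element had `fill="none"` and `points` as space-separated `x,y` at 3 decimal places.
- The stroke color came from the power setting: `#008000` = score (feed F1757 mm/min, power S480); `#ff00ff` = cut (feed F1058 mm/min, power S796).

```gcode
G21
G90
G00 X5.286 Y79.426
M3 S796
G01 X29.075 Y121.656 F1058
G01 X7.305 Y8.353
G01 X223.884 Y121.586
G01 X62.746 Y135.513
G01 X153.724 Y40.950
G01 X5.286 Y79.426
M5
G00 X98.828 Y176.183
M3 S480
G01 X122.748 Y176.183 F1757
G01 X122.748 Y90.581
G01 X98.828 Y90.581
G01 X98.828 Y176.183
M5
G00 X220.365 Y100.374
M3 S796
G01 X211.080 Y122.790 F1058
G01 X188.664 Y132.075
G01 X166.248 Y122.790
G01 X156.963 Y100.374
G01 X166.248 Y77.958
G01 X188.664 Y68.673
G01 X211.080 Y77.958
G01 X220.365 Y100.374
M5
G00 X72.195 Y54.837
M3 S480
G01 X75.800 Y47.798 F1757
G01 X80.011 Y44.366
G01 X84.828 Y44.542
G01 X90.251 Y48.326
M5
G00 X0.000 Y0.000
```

Machine Y-up, SVG Y-down with viewBox height 193.218, so y_svg = 193.218 − y_machine; X carries over.

Run 1: S796 ⇒ cut layer `#ff00ff`. The run returns to its start, so emit a `<polygon>` with points (Y-flipped): 5.286,113.792 29.075,71.562 7.305,184.865 223.884,71.632 62.746,57.705 153.724,152.268.

Run 2: power S480 maps to stroke `#008000` (score). The run returns to its start, so emit a `<polygon>` with points (Y-flipped): 98.828,17.035 122.748,17.035 122.748,102.637 98.828,102.637.

Run 3: S796 ⇒ cut layer `#ff00ff`. The run returns to its start, so emit a `<polygon>` with points (Y-flipped): 220.365,92.844 211.080,70.428 188.664,61.143 166.248,70.428 156.963,92.844 166.248,115.260 188.664,124.545 211.080,115.260.

Run 4: S480 ⇒ score layer `#008000`. The run is open, so emit a `<polyline>` with points (Y-flipped): 72.195,138.381 75.800,145.420 80.011,148.852 84.828,148.676 90.251,144.892.

<svg xmlns="http://www.w3.org/2000/svg" width="233.277mm" height="193.218mm" viewBox="0 0 233.277 193.218">
  <polygon points="5.286,113.792 29.075,71.562 7.305,184.865 223.884,71.632 62.746,57.705 153.724,152.268" fill="none" stroke="#ff00ff"/>
  <polygon points="98.828,17.035 122.748,17.035 122.748,102.637 98.828,102.637" fill="none" stroke="#008000"/>
  <polygon points="220.365,92.844 211.080,70.428 188.664,61.143 166.248,70.428 156.963,92.844 166.248,115.260 188.664,124.545 211.080,115.260" fill="none" stroke="#ff00ff"/>
  <polyline points="72.195,138.381 75.800,145.420 80.011,148.852 84.828,148.676 90.251,144.892" fill="none" stroke="#008000"/>
</svg>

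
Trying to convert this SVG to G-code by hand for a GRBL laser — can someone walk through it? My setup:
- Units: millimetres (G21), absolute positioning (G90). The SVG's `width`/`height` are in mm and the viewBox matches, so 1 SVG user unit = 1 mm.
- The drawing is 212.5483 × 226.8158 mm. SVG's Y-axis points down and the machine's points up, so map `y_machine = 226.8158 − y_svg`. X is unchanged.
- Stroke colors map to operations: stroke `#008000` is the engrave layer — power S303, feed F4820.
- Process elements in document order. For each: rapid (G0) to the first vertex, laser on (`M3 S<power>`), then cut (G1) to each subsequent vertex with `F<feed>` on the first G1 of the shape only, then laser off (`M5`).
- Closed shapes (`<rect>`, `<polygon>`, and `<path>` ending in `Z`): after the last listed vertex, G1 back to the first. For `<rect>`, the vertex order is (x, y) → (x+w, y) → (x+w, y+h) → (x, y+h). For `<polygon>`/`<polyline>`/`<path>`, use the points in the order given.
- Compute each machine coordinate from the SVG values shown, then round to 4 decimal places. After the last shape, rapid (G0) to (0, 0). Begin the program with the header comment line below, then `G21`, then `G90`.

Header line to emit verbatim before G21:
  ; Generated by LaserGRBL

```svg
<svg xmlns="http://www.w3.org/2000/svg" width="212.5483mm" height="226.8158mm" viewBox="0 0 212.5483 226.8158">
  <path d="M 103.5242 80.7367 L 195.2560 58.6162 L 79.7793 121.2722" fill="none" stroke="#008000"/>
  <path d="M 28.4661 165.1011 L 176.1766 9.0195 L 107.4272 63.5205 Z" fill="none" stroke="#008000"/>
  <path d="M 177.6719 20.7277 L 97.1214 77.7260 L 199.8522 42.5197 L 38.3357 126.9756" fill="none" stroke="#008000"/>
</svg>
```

Since the viewBox matches the mm dimensions, user units are millimetres directly. The only transform is the Y-flip y_m = 226.8158 − y_svg.

Shape 1 is a open polyline drawn with `<path>`. Its stroke #008000 means engrave at S303, F4820. After flipping Y the toolpath is (103.5242,146.0791) → (195.2560,168.1996) → (79.7793,105.5436).

Shape 2 is a closed polygon drawn with `<path>`. Its stroke #008000 means engrave at S303, F4820. After flipping Y the toolpath is (28.4661,61.7147) → (176.1766,217.7963) → (107.4272,163.2953) → (28.4661,61.7147), returning to the start.

Shape 3 is a open polyline drawn with `<path>`. Its stroke #008000 means engrave at S303, F4820. After flipping Y the toolpath is (177.6719,206.0881) → (97.1214,149.0898) → (199.8522,184.2961) → (38.3357,99.8402).

; Generated by LaserGRBL
G21
G90
G0 X103.5242 Y146.0791
M3 S303
G1 X195.2560 Y168.1996 F4820
G1 X79.7793 Y105.5436
M5
G0 X28.4661 Y61.7147
M3 S303
G1 X176.1766 Y217.7963 F4820
G1 X107.4272 Y163.2953
G1 X28.4661 Y61.7147
M5
G0 X177.6719 Y206.0881
M3 S303
G1 X97.1214 Y149.0898 F4820
G1 X199.8522 Y184.2961
G1 X38.3357 Y99.8402
M5
G0 X0.0000 Y0.0000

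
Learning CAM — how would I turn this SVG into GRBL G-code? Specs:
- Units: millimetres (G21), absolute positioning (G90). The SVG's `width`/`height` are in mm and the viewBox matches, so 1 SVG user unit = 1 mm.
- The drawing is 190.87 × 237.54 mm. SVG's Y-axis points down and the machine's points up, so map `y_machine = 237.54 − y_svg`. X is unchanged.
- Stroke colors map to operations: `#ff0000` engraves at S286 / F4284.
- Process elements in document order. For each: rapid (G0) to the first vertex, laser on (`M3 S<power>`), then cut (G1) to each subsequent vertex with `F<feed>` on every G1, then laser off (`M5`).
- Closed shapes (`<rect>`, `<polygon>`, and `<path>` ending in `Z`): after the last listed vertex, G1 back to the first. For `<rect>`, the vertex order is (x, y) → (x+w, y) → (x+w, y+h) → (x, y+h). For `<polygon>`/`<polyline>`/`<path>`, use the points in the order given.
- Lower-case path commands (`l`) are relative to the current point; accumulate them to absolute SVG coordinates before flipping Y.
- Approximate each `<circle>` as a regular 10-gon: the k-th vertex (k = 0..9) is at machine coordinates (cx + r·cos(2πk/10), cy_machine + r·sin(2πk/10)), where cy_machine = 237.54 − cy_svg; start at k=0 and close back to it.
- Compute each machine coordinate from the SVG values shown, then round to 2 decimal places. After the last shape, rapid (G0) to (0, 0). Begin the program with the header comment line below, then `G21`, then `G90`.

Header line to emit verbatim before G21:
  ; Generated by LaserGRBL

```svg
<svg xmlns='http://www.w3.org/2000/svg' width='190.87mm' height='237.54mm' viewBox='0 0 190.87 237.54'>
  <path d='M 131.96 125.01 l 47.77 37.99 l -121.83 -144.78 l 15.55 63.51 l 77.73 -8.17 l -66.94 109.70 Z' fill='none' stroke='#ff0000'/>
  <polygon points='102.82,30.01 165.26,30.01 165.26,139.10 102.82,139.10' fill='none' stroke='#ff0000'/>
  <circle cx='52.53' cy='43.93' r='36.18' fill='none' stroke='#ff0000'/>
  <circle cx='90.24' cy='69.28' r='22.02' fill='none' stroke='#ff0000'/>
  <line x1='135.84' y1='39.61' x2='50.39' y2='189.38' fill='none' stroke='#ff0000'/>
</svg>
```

; Generated by LaserGRBL
G21
G90
G0 X131.96 Y112.53
M3 S286
G1 X179.73 Y74.54 F4284
G1 X57.90 Y219.32 F4284
G1 X73.45 Y155.81 F4284
G1 X151.18 Y163.98 F4284
G1 X84.24 Y54.28 F4284
G1 X131.96 Y112.53 F4284
M5
G0 X102.82 Y207.53
M3 S286
G1 X165.26 Y207.53 F4284
G1 X165.26 Y98.44 F4284
G1 X102.82 Y98.44 F4284
G1 X102.82 Y207.53 F4284
M5
G0 X88.71 Y193.61
M3 S286
G1 X81.80 Y214.88 F4284
G1 X63.71 Y228.02 F4284
G1 X41.35 Y228.02 F4284
G1 X23.26 Y214.88 F4284
G1 X16.35 Y193.61 F4284
G1 X23.26 Y172.34 F4284
G1 X41.35 Y159.20 F4284
G1 X63.71 Y159.20 F4284
G1 X81.80 Y172.34 F4284
G1 X88.71 Y193.61 F4284
M5
G0 X112.26 Y168.26
M3 S286
G1 X108.05 Y181.20 F4284
G1 X97.04 Y189.20 F4284
G1 X83.44 Y189.20 F4284
G1 X72.43 Y181.20 F4284
G1 X68.22 Y168.26 F4284
G1 X72.43 Y155.32 F4284
G1 X83.44 Y147.32 F4284
G1 X97.04 Y147.32 F4284
G1 X108.05 Y155.32 F4284
G1 X112.26 Y168.26 F4284
M5
G0 X135.84 Y197.93
M3 S286
G1 X50.39 Y48.16 F4284
M5
G0 X0.00 Y0.00

1 u = 1 mm; y_m = 237.54 − y.

[1] `<path>` closed polygon, #ff0000→engrave S286 F4284: (131.96,112.53) → (179.73,74.54) → (57.90,219.32) → (73.45,155.81) → (151.18,163.98) → (84.24,54.28) → (131.96,112.53) (closed)

[2] `<polygon>` rectangle, #ff0000→engrave S286 F4284: (102.82,207.53) → (165.26,207.53) → (165.26,98.44) → (102.82,98.44) → (102.82,207.53) (closed)

[3] `<circle>` circle, #ff0000→engrave S286 F4284: (88.71,193.61) → (81.80,214.88) → (63.71,228.02) → (41.35,228.02) → (23.26,214.88) → (16.35,193.61) → (23.26,172.34) → (41.35,159.20) → (63.71,159.20) → (81.80,172.34) → (88.71,193.61) (closed)

[4] `<circle>` circle, #ff0000→engrave S286 F4284: (112.26,168.26) → (108.05,181.20) → (97.04,189.20) → (83.44,189.20) → (72.43,181.20) → (68.22,168.26) → (72.43,155.32) → (83.44,147.32) → (97.04,147.32) → (108.05,155.32) → (112.26,168.26) (closed)

[5] `<line>` line segment, #ff0000→engrave S286 F4284: (135.84,197.93) → (50.39,48.16)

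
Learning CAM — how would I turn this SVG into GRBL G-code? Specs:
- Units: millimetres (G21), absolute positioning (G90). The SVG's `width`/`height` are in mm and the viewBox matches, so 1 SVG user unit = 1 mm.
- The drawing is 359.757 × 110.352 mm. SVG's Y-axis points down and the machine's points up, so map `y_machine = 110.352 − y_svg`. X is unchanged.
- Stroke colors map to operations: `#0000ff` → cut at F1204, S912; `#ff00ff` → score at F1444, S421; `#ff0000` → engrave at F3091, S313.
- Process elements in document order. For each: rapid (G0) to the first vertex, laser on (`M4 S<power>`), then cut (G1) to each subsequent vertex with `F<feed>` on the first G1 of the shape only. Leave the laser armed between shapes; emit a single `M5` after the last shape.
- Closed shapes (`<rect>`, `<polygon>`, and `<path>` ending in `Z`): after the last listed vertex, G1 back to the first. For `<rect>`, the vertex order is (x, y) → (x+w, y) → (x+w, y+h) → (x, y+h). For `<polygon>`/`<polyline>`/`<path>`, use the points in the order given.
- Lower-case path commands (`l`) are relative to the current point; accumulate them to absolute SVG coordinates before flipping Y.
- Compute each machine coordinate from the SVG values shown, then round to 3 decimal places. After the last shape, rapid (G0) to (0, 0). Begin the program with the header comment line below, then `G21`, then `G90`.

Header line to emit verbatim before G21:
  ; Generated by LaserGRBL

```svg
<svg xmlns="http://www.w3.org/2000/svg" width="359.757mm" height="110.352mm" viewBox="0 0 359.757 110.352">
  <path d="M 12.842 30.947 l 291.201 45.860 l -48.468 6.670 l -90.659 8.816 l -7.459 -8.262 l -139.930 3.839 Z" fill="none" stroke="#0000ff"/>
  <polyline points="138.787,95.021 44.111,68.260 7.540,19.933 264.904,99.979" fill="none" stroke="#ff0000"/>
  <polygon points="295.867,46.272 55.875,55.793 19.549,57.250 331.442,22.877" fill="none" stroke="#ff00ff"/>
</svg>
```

; Generated by LaserGRBL
G21
G90
G0 X12.842 Y79.405
M4 S912
G1 X304.043 Y33.545 F1204
G1 X255.575 Y26.875
G1 X164.916 Y18.059
G1 X157.457 Y26.321
G1 X17.527 Y22.482
G1 X12.842 Y79.405
G0 X138.787 Y15.331
M4 S313
G1 X44.111 Y42.092 F3091
G1 X7.540 Y90.419
G1 X264.904 Y10.373
G0 X295.867 Y64.080
M4 S421
G1 X55.875 Y54.559 F1444
G1 X19.549 Y53.102
G1 X331.442 Y87.475
G1 X295.867 Y64.080
M5
G0 X0.000 Y0.000

1 u = 1 mm; y_m = 110.352 − y.

[1] `<path>` closed polygon, #0000ff→cut S912 F1204: (12.842,79.405) → (304.043,33.545) → (255.575,26.875) → (164.916,18.059) → (157.457,26.321) → (17.527,22.482) → (12.842,79.405) (closed)

[2] `<polyline>` open polyline, #ff0000→engrave S313 F3091: (138.787,15.331) → (44.111,42.092) → (7.540,90.419) → (264.904,10.373)

[3] `<polygon>` closed polygon, #ff00ff→score S421 F1444: (295.867,64.080) → (55.875,54.559) → (19.549,53.102) → (331.442,87.475) → (295.867,64.080) (closed)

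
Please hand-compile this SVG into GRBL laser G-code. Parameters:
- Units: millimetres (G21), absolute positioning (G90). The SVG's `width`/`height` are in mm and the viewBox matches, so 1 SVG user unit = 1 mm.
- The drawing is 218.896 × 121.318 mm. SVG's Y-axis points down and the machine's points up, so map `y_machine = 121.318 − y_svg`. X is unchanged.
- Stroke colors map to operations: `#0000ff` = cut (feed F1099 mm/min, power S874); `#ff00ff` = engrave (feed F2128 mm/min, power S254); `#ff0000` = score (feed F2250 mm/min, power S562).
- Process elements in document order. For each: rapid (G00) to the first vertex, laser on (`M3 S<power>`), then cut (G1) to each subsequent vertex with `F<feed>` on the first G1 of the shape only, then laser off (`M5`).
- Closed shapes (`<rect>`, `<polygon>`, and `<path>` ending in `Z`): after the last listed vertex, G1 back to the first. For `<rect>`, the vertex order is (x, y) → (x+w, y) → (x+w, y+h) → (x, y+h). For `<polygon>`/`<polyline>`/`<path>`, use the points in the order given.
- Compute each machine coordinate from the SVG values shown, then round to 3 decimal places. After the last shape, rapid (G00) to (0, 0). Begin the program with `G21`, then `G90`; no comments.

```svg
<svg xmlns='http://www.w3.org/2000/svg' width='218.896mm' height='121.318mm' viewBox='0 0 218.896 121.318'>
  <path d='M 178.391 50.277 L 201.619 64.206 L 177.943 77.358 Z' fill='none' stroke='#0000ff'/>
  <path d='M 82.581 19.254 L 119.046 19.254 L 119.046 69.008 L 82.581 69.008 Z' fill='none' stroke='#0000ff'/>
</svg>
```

1 u = 1 mm; y_m = 121.318 − y.

[1] `<path>` regular polygon, #0000ff→cut S874 F1099: (178.391,71.041) → (201.619,57.112) → (177.943,43.960) → (178.391,71.041) (closed)

[2] `<path>` rectangle, #0000ff→cut S874 F1099: (82.581,102.064) → (119.046,102.064) → (119.046,52.310) → (82.581,52.310) → (82.581,102.064) (closed)

G21
G90
G00 X178.391 Y71.041
M3 S874
G1 X201.619 Y57.112 F1099
G1 X177.943 Y43.960
G1 X178.391 Y71.041
M5
G00 X82.581 Y102.064
M3 S874
G1 X119.046 Y102.064 F1099
G1 X119.046 Y52.310
G1 X82.581 Y52.310
G1 X82.581 Y102.064
M5
G00 X0.000 Y0.000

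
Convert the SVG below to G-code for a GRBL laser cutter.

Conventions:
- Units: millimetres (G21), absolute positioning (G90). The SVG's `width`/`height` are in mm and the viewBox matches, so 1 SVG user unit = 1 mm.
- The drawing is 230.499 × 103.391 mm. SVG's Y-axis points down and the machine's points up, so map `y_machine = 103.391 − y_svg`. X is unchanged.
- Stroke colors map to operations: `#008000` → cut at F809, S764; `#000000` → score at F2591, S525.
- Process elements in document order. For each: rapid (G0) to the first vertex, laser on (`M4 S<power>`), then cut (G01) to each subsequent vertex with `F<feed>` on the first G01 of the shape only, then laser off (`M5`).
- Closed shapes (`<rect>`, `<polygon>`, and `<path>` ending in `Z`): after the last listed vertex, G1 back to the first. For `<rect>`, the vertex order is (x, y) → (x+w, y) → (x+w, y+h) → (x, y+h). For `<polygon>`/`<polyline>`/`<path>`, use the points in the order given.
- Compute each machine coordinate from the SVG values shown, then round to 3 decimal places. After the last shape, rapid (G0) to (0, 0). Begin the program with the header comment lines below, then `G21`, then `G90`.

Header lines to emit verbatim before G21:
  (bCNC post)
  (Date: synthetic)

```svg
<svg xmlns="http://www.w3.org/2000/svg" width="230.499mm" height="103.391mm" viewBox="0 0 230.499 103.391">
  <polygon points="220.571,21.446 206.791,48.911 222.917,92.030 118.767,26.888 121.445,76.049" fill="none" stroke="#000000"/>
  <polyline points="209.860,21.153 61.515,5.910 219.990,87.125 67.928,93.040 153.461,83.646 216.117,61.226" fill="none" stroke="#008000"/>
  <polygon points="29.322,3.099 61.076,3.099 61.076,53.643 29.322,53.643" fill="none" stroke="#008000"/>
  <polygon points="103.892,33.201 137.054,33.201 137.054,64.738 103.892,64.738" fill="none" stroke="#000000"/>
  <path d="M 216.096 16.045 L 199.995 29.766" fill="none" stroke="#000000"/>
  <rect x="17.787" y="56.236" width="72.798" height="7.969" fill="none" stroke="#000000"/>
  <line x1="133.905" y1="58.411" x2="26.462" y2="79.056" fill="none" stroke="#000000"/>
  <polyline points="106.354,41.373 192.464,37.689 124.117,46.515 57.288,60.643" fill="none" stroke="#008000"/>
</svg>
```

viewBox `0 0 230.499 103.391` with mm width/height → 1 unit = 1 mm. Flip: y_m = 103.391 − y_svg.

**Shape 1** — `<polygon>` closed polygon, stroke `#000000` → score (S525, F2591). Machine vertices: (220.571,81.945) → (206.791,54.480) → (222.917,11.361) → (118.767,76.503) → (121.445,27.342) → (220.571,81.945). Closed: final G1 returns to the first vertex.

**Shape 2** — `<polyline>` open polyline, stroke `#008000` → cut (S764, F809). Machine vertices: (209.860,82.238) → (61.515,97.481) → (219.990,16.266) → (67.928,10.351) → (153.461,19.745) → (216.117,42.165). Open path.

**Shape 3** — `<polygon>` rectangle, stroke `#008000` → cut (S764, F809). Machine vertices: (29.322,100.292) → (61.076,100.292) → (61.076,49.748) → (29.322,49.748) → (29.322,100.292). Closed: final G1 returns to the first vertex.

**Shape 4** — `<polygon>` rectangle, stroke `#000000` → score (S525, F2591). Machine vertices: (103.892,70.190) → (137.054,70.190) → (137.054,38.653) → (103.892,38.653) → (103.892,70.190). Closed: final G1 returns to the first vertex.

**Shape 5** — `<path>` line segment, stroke `#000000` → score (S525, F2591). Machine vertices: (216.096,87.346) → (199.995,73.625). Open path.

**Shape 6** — `<rect>` rectangle, stroke `#000000` → score (S525, F2591). Machine vertices: (17.787,47.155) → (90.585,47.155) → (90.585,39.186) → (17.787,39.186) → (17.787,47.155). Closed: final G1 returns to the first vertex.

**Shape 7** — `<line>` line segment, stroke `#000000` → score (S525, F2591). Machine vertices: (133.905,44.980) → (26.462,24.335). Open path.

**Shape 8** — `<polyline>` open polyline, stroke `#008000` → cut (S764, F809). Machine vertices: (106.354,62.018) → (192.464,65.702) → (124.117,56.876) → (57.288,42.748). Open path.

(bCNC post)
(Date: synthetic)
G21
G90
G0 X220.571 Y81.945
M4 S525
G01 X206.791 Y54.480 F2591
G01 X222.917 Y11.361
G01 X118.767 Y76.503
G01 X121.445 Y27.342
G01 X220.571 Y81.945
M5
G0 X209.860 Y82.238
M4 S764
G01 X61.515 Y97.481 F809
G01 X219.990 Y16.266
G01 X67.928 Y10.351
G01 X153.461 Y19.745
G01 X216.117 Y42.165
M5
G0 X29.322 Y100.292
M4 S764
G01 X61.076 Y100.292 F809
G01 X61.076 Y49.748
G01 X29.322 Y49.748
G01 X29.322 Y100.292
M5
G0 X103.892 Y70.190
M4 S525
G01 X137.054 Y70.190 F2591
G01 X137.054 Y38.653
G01 X103.892 Y38.653
G01 X103.892 Y70.190
M5
G0 X216.096 Y87.346
M4 S525
G01 X199.995 Y73.625 F2591
M5
G0 X17.787 Y47.155
M4 S525
G01 X90.585 Y47.155 F2591
G01 X90.585 Y39.186
G01 X17.787 Y39.186
G01 X17.787 Y47.155
M5
G0 X133.905 Y44.980
M4 S525
G01 X26.462 Y24.335 F2591
M5
G0 X106.354 Y62.018
M4 S764
G01 X192.464 Y65.702 F809
G01 X124.117 Y56.876
G01 X57.288 Y42.748
M5
G0 X0.000 Y0.000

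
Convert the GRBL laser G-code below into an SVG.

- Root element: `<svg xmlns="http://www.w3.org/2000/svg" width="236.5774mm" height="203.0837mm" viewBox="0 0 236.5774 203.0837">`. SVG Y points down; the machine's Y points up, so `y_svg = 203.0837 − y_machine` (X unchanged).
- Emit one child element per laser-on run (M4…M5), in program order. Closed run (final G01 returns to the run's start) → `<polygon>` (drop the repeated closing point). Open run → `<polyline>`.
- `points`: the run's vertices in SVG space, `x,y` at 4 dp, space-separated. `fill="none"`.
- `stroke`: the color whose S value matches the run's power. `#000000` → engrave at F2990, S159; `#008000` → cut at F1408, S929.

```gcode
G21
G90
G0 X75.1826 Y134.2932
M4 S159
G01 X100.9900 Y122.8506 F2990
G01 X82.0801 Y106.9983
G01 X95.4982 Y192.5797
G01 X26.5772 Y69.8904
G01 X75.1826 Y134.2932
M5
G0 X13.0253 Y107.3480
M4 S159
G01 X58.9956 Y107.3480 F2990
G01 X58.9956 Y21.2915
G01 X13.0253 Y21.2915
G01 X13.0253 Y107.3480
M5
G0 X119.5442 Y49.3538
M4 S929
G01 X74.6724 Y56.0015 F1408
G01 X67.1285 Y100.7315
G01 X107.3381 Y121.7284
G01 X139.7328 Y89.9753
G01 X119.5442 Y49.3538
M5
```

<svg xmlns="http://www.w3.org/2000/svg" width="236.5774mm" height="203.0837mm" viewBox="0 0 236.5774 203.0837">
  <polygon points="75.1826,68.7905 100.9900,80.2331 82.0801,96.0854 95.4982,10.5040 26.5772,133.1933" fill="none" stroke="#000000"/>
  <polygon points="13.0253,95.7357 58.9956,95.7357 58.9956,181.7922 13.0253,181.7922" fill="none" stroke="#000000"/>
  <polygon points="119.5442,153.7299 74.6724,147.0822 67.1285,102.3522 107.3381,81.3553 139.7328,113.1084" fill="none" stroke="#008000"/>
</svg>

y_svg = 203.0837 − y_m.

[1] S159→`#000000` (engrave); closed run; points: 75.1826,68.7905 100.9900,80.2331 82.0801,96.0854 95.4982,10.5040 26.5772,133.1933

[2] S159→`#000000` (engrave); closed run; points: 13.0253,95.7357 58.9956,95.7357 58.9956,181.7922 13.0253,181.7922

[3] S929→`#008000` (cut); closed run; points: 119.5442,153.7299 74.6724,147.0822 67.1285,102.3522 107.3381,81.3553 139.7328,113.1084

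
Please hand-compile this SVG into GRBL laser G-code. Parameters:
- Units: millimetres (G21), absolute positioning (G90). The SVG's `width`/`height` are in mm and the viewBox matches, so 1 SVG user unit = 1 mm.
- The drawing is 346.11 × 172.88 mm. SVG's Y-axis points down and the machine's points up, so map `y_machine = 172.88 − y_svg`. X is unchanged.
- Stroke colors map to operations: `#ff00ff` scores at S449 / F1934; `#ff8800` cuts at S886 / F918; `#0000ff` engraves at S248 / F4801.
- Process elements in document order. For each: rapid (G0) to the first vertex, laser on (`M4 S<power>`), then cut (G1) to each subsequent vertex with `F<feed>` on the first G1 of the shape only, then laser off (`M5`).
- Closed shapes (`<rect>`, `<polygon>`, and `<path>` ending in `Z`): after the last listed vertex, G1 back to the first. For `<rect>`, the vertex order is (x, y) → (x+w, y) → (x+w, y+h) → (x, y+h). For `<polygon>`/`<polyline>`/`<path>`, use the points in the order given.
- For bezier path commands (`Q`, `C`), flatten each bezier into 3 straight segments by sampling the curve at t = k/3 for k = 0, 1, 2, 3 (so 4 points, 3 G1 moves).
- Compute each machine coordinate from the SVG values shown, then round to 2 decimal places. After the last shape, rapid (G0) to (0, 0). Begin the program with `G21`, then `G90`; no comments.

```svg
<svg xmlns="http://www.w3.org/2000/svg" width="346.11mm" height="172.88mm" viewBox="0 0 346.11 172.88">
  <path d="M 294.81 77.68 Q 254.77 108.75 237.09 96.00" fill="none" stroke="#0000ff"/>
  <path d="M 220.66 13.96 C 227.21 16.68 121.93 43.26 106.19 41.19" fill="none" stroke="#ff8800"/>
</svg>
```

viewBox `0 0 346.11 172.88` with mm width/height → 1 unit = 1 mm. Flip: y_m = 172.88 − y_svg.

**Shape 1** — `<path>` quadratic bezier, stroke `#0000ff` → engrave (S248, F4801). Control points (SVG): P0=(294.81,77.68), P1=(254.77,108.75), P2=(237.09,96.00); sampled at t=k/3. Machine vertices: (294.81,95.20) → (270.60,79.36) → (251.36,73.25) → (237.09,76.88). Open path.

**Shape 2** — `<path>` cubic bezier, stroke `#ff8800` → cut (S886, F918). Control points (SVG): P0=(220.66,13.96), P1=(227.21,16.68), P2=(121.93,43.26), P3=(106.19,41.19); sampled at t=k/3. Machine vertices: (220.66,158.92) → (197.39,150.19) → (144.32,137.23) → (106.19,131.69). Open path.

G21
G90
G0 X294.81 Y95.20
M4 S248
G1 X270.60 Y79.36 F4801
G1 X251.36 Y73.25
G1 X237.09 Y76.88
M5
G0 X220.66 Y158.92
M4 S886
G1 X197.39 Y150.19 F918
G1 X144.32 Y137.23
G1 X106.19 Y131.69
M5
G0 X0.00 Y0.00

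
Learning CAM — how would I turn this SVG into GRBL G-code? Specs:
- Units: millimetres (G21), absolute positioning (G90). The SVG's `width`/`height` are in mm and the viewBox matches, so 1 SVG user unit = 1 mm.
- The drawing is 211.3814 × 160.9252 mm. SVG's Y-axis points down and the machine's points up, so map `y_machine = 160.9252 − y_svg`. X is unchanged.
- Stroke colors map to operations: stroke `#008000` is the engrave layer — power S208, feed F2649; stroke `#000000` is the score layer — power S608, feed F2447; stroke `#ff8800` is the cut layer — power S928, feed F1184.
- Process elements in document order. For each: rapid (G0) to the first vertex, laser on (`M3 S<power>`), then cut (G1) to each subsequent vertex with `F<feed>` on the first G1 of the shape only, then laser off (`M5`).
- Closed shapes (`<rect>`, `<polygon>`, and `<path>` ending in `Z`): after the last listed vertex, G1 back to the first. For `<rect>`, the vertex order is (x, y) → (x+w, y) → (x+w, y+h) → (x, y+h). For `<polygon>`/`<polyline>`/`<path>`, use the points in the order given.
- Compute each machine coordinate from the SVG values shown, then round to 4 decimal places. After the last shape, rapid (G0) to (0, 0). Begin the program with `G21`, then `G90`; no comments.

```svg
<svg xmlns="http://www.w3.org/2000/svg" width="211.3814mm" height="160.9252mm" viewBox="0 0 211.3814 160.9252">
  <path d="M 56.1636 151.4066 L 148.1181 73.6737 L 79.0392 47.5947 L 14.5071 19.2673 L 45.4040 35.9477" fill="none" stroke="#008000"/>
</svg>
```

G21
G90
G0 X56.1636 Y9.5186
M3 S208
G1 X148.1181 Y87.2515 F2649
G1 X79.0392 Y113.3305
G1 X14.5071 Y141.6579
G1 X45.4040 Y124.9775
M5
G0 X0.0000 Y0.0000

1 u = 1 mm; y_m = 160.9252 − y.

[1] `<path>` open polyline, #008000→engrave S208 F2649: (56.1636,9.5186) → (148.1181,87.2515) → (79.0392,113.3305) → (14.5071,141.6579) → (45.4040,124.9775)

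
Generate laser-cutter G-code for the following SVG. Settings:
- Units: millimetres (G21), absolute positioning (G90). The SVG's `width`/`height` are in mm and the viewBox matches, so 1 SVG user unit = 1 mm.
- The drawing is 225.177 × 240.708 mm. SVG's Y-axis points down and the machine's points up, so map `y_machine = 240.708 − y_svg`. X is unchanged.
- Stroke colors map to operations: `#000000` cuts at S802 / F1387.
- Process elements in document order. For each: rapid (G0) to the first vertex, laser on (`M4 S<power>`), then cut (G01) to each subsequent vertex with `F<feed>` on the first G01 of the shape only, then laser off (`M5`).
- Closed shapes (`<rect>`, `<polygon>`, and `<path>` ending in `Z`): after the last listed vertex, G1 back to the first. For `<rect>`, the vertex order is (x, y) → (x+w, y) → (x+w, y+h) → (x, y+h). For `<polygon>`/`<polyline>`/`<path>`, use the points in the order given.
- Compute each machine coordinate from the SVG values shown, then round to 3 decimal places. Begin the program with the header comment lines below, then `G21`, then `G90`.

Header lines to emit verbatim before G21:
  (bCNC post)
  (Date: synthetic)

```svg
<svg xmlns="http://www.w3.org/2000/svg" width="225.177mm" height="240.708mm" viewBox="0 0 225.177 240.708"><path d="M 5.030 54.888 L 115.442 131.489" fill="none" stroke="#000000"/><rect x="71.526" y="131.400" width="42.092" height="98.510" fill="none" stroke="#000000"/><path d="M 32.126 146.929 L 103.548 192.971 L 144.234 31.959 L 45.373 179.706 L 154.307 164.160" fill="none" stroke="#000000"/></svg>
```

1 u = 1 mm; y_m = 240.708 − y.

[1] `<path>` line segment, #000000→cut S802 F1387: (5.030,185.820) → (115.442,109.219)

[2] `<rect>` rectangle, #000000→cut S802 F1387: (71.526,109.308) → (113.618,109.308) → (113.618,10.798) → (71.526,10.798) → (71.526,109.308) (closed)

[3] `<path>` open polyline, #000000→cut S802 F1387: (32.126,93.779) → (103.548,47.737) → (144.234,208.749) → (45.373,61.002) → (154.307,76.548)

(bCNC post)
(Date: synthetic)
G21
G90
G0 X5.030 Y185.820
M4 S802
G01 X115.442 Y109.219 F1387
M5
G0 X71.526 Y109.308
M4 S802
G01 X113.618 Y109.308 F1387
G01 X113.618 Y10.798
G01 X71.526 Y10.798
G01 X71.526 Y109.308
M5
G0 X32.126 Y93.779
M4 S802
G01 X103.548 Y47.737 F1387
G01 X144.234 Y208.749
G01 X45.373 Y61.002
G01 X154.307 Y76.548
M5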